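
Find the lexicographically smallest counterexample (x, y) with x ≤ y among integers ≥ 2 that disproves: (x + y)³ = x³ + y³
Substituting (2, 2) into the claim:
LHS = (2 + 2)³ = 64
RHS = 2³ + 2³ = 16

Since LHS ≠ RHS, this pair disproves the claim, and no lexicographically smaller pair (x ≤ y, integers ≥ 2) does.

For instance (3, 6) is also a counterexample (LHS = 729, RHS = 243), but it's lexicographically larger.

Answer: (x, y) = (2, 2)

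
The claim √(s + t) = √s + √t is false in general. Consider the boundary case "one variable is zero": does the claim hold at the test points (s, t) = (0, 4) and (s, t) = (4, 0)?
Yes, holds at both test points

At (0, 4): LHS = 2, RHS = 2 → equal
At (4, 0): LHS = 2, RHS = 2 → equal

So the claim does hold at both of these boundary points, even though it is not an identity.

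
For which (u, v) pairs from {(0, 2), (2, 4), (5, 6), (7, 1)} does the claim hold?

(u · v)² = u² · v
Testing each pair:
(0, 2): LHS = 0, RHS = 0 → holds
(2, 4): LHS = 64, RHS = 16 → fails
(5, 6): LHS = 900, RHS = 150 → fails
(7, 1): LHS = 49, RHS = 49 → holds

2 of 4 pairs satisfy the claim.

Answer: (0, 2), (7, 1)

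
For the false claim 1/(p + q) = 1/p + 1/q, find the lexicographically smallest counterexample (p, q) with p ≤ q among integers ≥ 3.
(p, q) = (3, 3)

Substituting (3, 3) into the claim:
LHS = 1/(3 + 3) = 1/6
RHS = 1/3 + 1/3 = 2/3

Since LHS ≠ RHS, this pair disproves the claim, and no lexicographically smaller pair (p ≤ q, integers ≥ 3) does.

For instance (6, 10) is also a counterexample (LHS = 1/16, RHS = 4/15), but it's lexicographically larger.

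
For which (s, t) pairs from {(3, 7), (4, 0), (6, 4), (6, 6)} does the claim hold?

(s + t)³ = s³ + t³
Testing each pair:
(3, 7): LHS = 1000, RHS = 370 → fails
(4, 0): LHS = 64, RHS = 64 → holds
(6, 4): LHS = 1000, RHS = 280 → fails
(6, 6): LHS = 1728, RHS = 432 → fails

1 of 4 pairs satisfies the claim.

Answer: (4, 0)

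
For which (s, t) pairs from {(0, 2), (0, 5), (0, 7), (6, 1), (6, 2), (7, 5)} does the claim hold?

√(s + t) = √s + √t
(0, 2), (0, 5), (0, 7)

Testing each pair:
(0, 2): LHS = √(2) ≈ 1.414, RHS = √(2) ≈ 1.414 → holds
(0, 5): LHS = √(5) ≈ 2.236, RHS = √(5) ≈ 2.236 → holds
(0, 7): LHS = √(7) ≈ 2.646, RHS = √(7) ≈ 2.646 → holds
(6, 1): LHS = √(7) ≈ 2.646, RHS = 1 + √(6) ≈ 3.449 → fails
(6, 2): LHS = 2·√(2) ≈ 2.828, RHS = √(2) + √(6) ≈ 3.864 → fails
(7, 5): LHS = 2·√(3) ≈ 3.464, RHS = √(5) + √(7) ≈ 4.882 → fails

3 of 6 pairs satisfy the claim.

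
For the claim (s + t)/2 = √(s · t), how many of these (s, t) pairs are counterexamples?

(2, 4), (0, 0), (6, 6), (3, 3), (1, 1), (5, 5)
1

Testing each pair:
(2, 4): LHS = 3, RHS = 2·√(2) ≈ 2.828 → counterexample
(0, 0): LHS = 0, RHS = 0 → satisfies claim
(6, 6): LHS = 6, RHS = 6 → satisfies claim
(3, 3): LHS = 3, RHS = 3 → satisfies claim
(1, 1): LHS = 1, RHS = 1 → satisfies claim
(5, 5): LHS = 5, RHS = 5 → satisfies claim

That makes 1 counterexample.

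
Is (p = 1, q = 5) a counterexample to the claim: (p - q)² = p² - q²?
Yes

Substituting p = 1, q = 5:
LHS = (1 - 5)² = 16
RHS = 1² - 5² = -24

Since LHS ≠ RHS, this pair disproves the claim.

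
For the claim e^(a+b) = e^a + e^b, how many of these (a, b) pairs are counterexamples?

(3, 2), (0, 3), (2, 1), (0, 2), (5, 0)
Testing each pair:
(3, 2): LHS = e^5 ≈ 148.4, RHS = e^2 + e^3 ≈ 27.47 → counterexample
(0, 3): LHS = e^3 ≈ 20.09, RHS = 1 + e^3 ≈ 21.09 → counterexample
(2, 1): LHS = e^3 ≈ 20.09, RHS = e + e^2 ≈ 10.11 → counterexample
(0, 2): LHS = e^2 ≈ 7.389, RHS = 1 + e^2 ≈ 8.389 → counterexample
(5, 0): LHS = e^5 ≈ 148.4, RHS = 1 + e^5 ≈ 149.4 → counterexample

That makes 5 counterexamples.

Answer: 5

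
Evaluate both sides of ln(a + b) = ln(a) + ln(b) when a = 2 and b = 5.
LHS = ln(2 + 5) = ln(7) ≈ 1.946
RHS = ln(2) + ln(5) ≈ 2.303

LHS ≠ RHS (they differ by about 0.3567), so the equation does not hold here.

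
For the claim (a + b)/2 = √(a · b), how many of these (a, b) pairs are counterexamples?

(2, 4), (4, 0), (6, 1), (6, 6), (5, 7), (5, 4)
5

Testing each pair:
(2, 4): LHS = 3, RHS = 2·√(2) ≈ 2.828 → counterexample
(4, 0): LHS = 2, RHS = 0 → counterexample
(6, 1): LHS = 7/2, RHS = √(6) ≈ 2.449 → counterexample
(6, 6): LHS = 6, RHS = 6 → satisfies claim
(5, 7): LHS = 6, RHS = √(35) ≈ 5.916 → counterexample
(5, 4): LHS = 9/2, RHS = 2·√(5) ≈ 4.472 → counterexample

That makes 5 counterexamples.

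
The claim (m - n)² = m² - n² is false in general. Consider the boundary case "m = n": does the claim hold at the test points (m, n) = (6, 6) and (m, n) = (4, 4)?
Yes, holds at both test points

At (6, 6): LHS = 0, RHS = 0 → equal
At (4, 4): LHS = 0, RHS = 0 → equal

So the claim does hold at both of these boundary points, even though it is not an identity.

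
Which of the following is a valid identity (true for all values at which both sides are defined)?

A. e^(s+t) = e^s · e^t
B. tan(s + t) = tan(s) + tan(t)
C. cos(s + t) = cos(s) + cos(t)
A: holds — e.g. at (0, 1), both sides equal e ≈ 2.718.
B: fails at (3, 4) — LHS = tan(7) ≈ 0.8714, RHS = tan(3) + tan(4) ≈ 1.015.
C: fails at (0, 1) — LHS = cos(1) ≈ 0.5403, RHS = cos(1) + 1 ≈ 1.54.

Answer: A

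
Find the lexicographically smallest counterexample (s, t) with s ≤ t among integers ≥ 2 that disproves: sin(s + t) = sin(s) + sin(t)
(s, t) = (2, 2)

Substituting (2, 2) into the claim:
LHS = sin(2 + 2) = sin(4) ≈ -0.7568
RHS = sin(2) + sin(2) = 2·sin(2) ≈ 1.819

Since LHS ≠ RHS, this pair disproves the claim, and no lexicographically smaller pair (s ≤ t, integers ≥ 2) does.

For instance (7, 7) is also a counterexample (LHS = sin(14) ≈ 0.9906, RHS = 2·sin(7) ≈ 1.314), but it's lexicographically larger.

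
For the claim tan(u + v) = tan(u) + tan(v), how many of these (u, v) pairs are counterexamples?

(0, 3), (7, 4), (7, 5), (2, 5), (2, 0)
3

Testing each pair:
(0, 3): LHS = tan(3) ≈ -0.1425, RHS = tan(3) ≈ -0.1425 → satisfies claim
(7, 4): LHS = tan(11) ≈ -226, RHS = tan(7) + tan(4) ≈ 2.029 → counterexample
(7, 5): LHS = tan(12) ≈ -0.6359, RHS = tan(5) + tan(7) ≈ -2.509 → counterexample
(2, 5): LHS = tan(7) ≈ 0.8714, RHS = tan(5) + tan(2) ≈ -5.566 → counterexample
(2, 0): LHS = tan(2) ≈ -2.185, RHS = tan(2) ≈ -2.185 → satisfies claim

That makes 3 counterexamples.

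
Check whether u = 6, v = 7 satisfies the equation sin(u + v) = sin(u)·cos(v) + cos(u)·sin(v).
Substituting u = 6, v = 7:

LHS = sin(6 + 7) = sin(13) ≈ 0.4202
RHS = sin(6)·cos(7) + cos(6)·sin(7) = sin(6)·cos(7) + sin(7)·cos(6) ≈ 0.4202

LHS = RHS, so the equation holds at this point.

Answer: Holds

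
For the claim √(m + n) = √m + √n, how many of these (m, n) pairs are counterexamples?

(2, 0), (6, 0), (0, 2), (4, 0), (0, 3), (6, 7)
1

Testing each pair:
(2, 0): LHS = √(2) ≈ 1.414, RHS = √(2) ≈ 1.414 → satisfies claim
(6, 0): LHS = √(6) ≈ 2.449, RHS = √(6) ≈ 2.449 → satisfies claim
(0, 2): LHS = √(2) ≈ 1.414, RHS = √(2) ≈ 1.414 → satisfies claim
(4, 0): LHS = 2, RHS = 2 → satisfies claim
(0, 3): LHS = √(3) ≈ 1.732, RHS = √(3) ≈ 1.732 → satisfies claim
(6, 7): LHS = √(13) ≈ 3.606, RHS = √(6) + √(7) ≈ 5.095 → counterexample

That makes 1 counterexample.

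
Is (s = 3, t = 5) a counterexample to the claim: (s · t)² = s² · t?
Yes

Substituting s = 3, t = 5:
LHS = (3 · 5)² = 225
RHS = 3² · 5 = 45

Since LHS ≠ RHS, this pair disproves the claim.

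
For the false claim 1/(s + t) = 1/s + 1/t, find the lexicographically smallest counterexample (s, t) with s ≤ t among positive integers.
Substituting (1, 1) into the claim:
LHS = 1/(1 + 1) = 1/2
RHS = 1/1 + 1/1 = 2

Since LHS ≠ RHS, this pair disproves the claim, and no lexicographically smaller pair (s ≤ t, positive integers) does.

For instance (7, 8) is also a counterexample (LHS = 1/15, RHS = 15/56), but it's lexicographically larger.

Answer: (s, t) = (1, 1)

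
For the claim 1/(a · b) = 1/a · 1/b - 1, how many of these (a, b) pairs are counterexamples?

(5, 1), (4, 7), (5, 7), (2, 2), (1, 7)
5

Testing each pair:
(5, 1): LHS = 1/5, RHS = -4/5 → counterexample
(4, 7): LHS = 1/28, RHS = -27/28 → counterexample
(5, 7): LHS = 1/35, RHS = -34/35 → counterexample
(2, 2): LHS = 1/4, RHS = -3/4 → counterexample
(1, 7): LHS = 1/7, RHS = -6/7 → counterexample

That makes 5 counterexamples.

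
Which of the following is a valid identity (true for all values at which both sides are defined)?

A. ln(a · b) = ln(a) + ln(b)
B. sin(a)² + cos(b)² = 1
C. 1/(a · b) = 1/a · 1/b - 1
A

A: holds — e.g. at (1, 2), both sides equal ln(2) ≈ 0.6931.
B: fails at (2, 7) — LHS = cos(7)² + sin(2)² ≈ 1.395, RHS = 1.
C: fails at (1, 3) — LHS = 1/3, RHS = -2/3.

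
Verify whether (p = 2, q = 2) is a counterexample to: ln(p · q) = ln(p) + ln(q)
No

Substituting p = 2, q = 2:
LHS = ln(2 · 2) = ln(4) ≈ 1.386
RHS = ln(2) + ln(2) = 2·ln(2) ≈ 1.386

The sides agree, so this pair does not disprove the claim.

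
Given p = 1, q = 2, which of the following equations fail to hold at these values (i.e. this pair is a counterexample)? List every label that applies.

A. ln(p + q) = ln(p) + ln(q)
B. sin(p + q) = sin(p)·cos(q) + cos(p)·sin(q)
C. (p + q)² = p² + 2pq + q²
A

Evaluating each claim at the given values:
A. LHS = ln(3) ≈ 1.099, RHS = ln(2) ≈ 0.6931 → fails here (LHS ≠ RHS)
B. LHS = sin(3) ≈ 0.1411, RHS = sin(1)·cos(2) + sin(2)·cos(1) ≈ 0.1411 → holds here (LHS = RHS)
C. LHS = 9, RHS = 9 → holds here (LHS = RHS)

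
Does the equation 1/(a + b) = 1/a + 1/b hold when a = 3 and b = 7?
Substituting a = 3, b = 7:

LHS = 1/(3 + 7) = 1/10
RHS = 1/3 + 1/7 = 10/21

LHS ≠ RHS, so the equation does not hold at this point.

Answer: Fails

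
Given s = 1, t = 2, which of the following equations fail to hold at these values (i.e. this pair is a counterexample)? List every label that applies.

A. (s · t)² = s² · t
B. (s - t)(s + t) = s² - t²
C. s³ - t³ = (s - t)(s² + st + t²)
A

Evaluating each claim at the given values:
A. LHS = 4, RHS = 2 → fails here (LHS ≠ RHS)
B. LHS = -3, RHS = -3 → holds here (LHS = RHS)
C. LHS = -7, RHS = -7 → holds here (LHS = RHS)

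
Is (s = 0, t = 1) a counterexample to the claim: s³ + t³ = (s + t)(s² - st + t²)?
Substituting s = 0, t = 1:
LHS = 0³ + 1³ = 1
RHS = (0 + 1)(0² - 0·1 + 1²) = 1

The sides agree, so this pair does not disprove the claim.

Answer: No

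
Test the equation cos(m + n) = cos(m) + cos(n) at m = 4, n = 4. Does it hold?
Substituting m = 4, n = 4:

LHS = cos(4 + 4) = cos(8) ≈ -0.1455
RHS = cos(4) + cos(4) = 2·cos(4) ≈ -1.307

LHS ≠ RHS, so the equation does not hold at this point.

Answer: Fails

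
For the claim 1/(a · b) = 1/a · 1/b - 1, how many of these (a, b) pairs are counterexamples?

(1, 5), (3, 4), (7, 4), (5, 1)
4

Testing each pair:
(1, 5): LHS = 1/5, RHS = -4/5 → counterexample
(3, 4): LHS = 1/12, RHS = -11/12 → counterexample
(7, 4): LHS = 1/28, RHS = -27/28 → counterexample
(5, 1): LHS = 1/5, RHS = -4/5 → counterexample

That makes 4 counterexamples.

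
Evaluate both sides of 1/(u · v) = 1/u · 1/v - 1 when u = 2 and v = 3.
LHS = 1/(2 · 3) = 1/6
RHS = 1/2 · 1/3 - 1 = -5/6

LHS ≠ RHS, so the equation does not hold here.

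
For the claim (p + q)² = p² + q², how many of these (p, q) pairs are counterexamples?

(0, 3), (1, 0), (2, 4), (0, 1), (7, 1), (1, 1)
3

Testing each pair:
(0, 3): LHS = 9, RHS = 9 → satisfies claim
(1, 0): LHS = 1, RHS = 1 → satisfies claim
(2, 4): LHS = 36, RHS = 20 → counterexample
(0, 1): LHS = 1, RHS = 1 → satisfies claim
(7, 1): LHS = 64, RHS = 50 → counterexample
(1, 1): LHS = 4, RHS = 2 → counterexample

That makes 3 counterexamples.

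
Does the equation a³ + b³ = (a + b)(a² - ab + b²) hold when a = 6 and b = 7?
Substituting a = 6, b = 7:

LHS = 6³ + 7³ = 559
RHS = (6 + 7)(6² - 6·7 + 7²) = 559

LHS = RHS, so the equation holds at this point.

Answer: Holds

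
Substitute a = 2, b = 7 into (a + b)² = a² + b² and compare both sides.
LHS = (2 + 7)² = 81
RHS = 2² + 7² = 53

LHS ≠ RHS, so the equation does not hold here.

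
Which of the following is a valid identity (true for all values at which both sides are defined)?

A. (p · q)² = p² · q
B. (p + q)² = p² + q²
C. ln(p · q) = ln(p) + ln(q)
A: fails at (3, 7) — LHS = 441, RHS = 63.
B: fails at (3, 5) — LHS = 64, RHS = 34.
C: holds — e.g. at (3, 3), both sides equal ln(9) ≈ 2.197.

Answer: C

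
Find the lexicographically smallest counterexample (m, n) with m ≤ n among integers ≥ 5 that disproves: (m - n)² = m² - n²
(m, n) = (5, 6)

At (5, 5): both sides equal 0, so it holds there.

Substituting (5, 6) into the claim:
LHS = (5 - 6)² = 1
RHS = 5² - 6² = -11

Since LHS ≠ RHS, this pair disproves the claim, and no lexicographically smaller pair (m ≤ n, integers ≥ 5) does.

For instance (6, 12) is also a counterexample (LHS = 36, RHS = -108), but it's lexicographically larger.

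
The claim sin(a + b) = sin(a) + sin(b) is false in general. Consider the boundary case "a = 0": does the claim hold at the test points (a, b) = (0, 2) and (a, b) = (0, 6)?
At (0, 2): LHS = sin(2) ≈ 0.9093, RHS = sin(2) ≈ 0.9093 → equal
At (0, 6): LHS = sin(6) ≈ -0.2794, RHS = sin(6) ≈ -0.2794 → equal

So the claim does hold at both of these boundary points, even though it is not an identity.

Answer: Yes, holds at both test points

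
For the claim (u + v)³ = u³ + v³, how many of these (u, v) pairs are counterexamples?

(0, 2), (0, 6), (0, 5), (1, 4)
1

Testing each pair:
(0, 2): LHS = 8, RHS = 8 → satisfies claim
(0, 6): LHS = 216, RHS = 216 → satisfies claim
(0, 5): LHS = 125, RHS = 125 → satisfies claim
(1, 4): LHS = 125, RHS = 65 → counterexample

That makes 1 counterexample.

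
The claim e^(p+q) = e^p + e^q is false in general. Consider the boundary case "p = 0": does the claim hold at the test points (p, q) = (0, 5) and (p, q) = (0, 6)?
At (0, 5): LHS = e^5 ≈ 148.4 ≠ RHS = 1 + e^5 ≈ 149.4
At (0, 6): LHS = e^6 ≈ 403.4 ≠ RHS = 1 + e^6 ≈ 404.4

Answer: No, fails at both test points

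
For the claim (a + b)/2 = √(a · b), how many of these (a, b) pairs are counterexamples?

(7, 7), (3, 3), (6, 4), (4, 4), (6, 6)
Testing each pair:
(7, 7): LHS = 7, RHS = 7 → satisfies claim
(3, 3): LHS = 3, RHS = 3 → satisfies claim
(6, 4): LHS = 5, RHS = 2·√(6) ≈ 4.899 → counterexample
(4, 4): LHS = 4, RHS = 4 → satisfies claim
(6, 6): LHS = 6, RHS = 6 → satisfies claim

That makes 1 counterexample.

Answer: 1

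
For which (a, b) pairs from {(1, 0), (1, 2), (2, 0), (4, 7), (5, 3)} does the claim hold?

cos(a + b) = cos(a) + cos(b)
Testing each pair:
(1, 0): LHS = cos(1) ≈ 0.5403, RHS = cos(1) + 1 ≈ 1.54 → fails
(1, 2): LHS = cos(3) ≈ -0.99, RHS = cos(2) + cos(1) ≈ 0.1242 → fails
(2, 0): LHS = cos(2) ≈ -0.4161, RHS = cos(2) + 1 ≈ 0.5839 → fails
(4, 7): LHS = cos(11) ≈ 0.004426, RHS = cos(4) + cos(7) ≈ 0.1003 → fails
(5, 3): LHS = cos(8) ≈ -0.1455, RHS = cos(3) + cos(5) ≈ -0.7063 → fails

No pair satisfies the claim.

Answer: None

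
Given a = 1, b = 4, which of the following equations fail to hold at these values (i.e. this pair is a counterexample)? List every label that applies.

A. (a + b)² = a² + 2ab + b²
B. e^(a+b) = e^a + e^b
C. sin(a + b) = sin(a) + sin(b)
Evaluating each claim at the given values:
A. LHS = 25, RHS = 25 → holds here (LHS = RHS)
B. LHS = e^5 ≈ 148.4, RHS = e + e^4 ≈ 57.32 → fails here (LHS ≠ RHS)
C. LHS = sin(5) ≈ -0.9589, RHS = sin(4) + sin(1) ≈ 0.08467 → fails here (LHS ≠ RHS)

Answer: B, C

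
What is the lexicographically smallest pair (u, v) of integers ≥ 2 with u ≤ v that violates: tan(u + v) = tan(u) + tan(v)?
(u, v) = (2, 2)

Substituting (2, 2) into the claim:
LHS = tan(2 + 2) = tan(4) ≈ 1.158
RHS = tan(2) + tan(2) = 2·tan(2) ≈ -4.37

Since LHS ≠ RHS, this pair disproves the claim, and no lexicographically smaller pair (u ≤ v, integers ≥ 2) does.

For instance (3, 4) is also a counterexample (LHS = tan(7) ≈ 0.8714, RHS = tan(3) + tan(4) ≈ 1.015), but it's lexicographically larger.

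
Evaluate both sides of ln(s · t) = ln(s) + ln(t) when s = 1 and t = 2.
LHS = ln(1 · 2) = ln(2) ≈ 0.6931
RHS = ln(1) + ln(2) = ln(2) ≈ 0.6931

LHS = RHS: the two sides agree.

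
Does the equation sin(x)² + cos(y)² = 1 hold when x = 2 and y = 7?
Substituting x = 2, y = 7:

LHS = sin(2)² + cos(7)² ≈ 1.395
RHS = 1

LHS ≠ RHS, so the equation does not hold at this point.

Answer: Fails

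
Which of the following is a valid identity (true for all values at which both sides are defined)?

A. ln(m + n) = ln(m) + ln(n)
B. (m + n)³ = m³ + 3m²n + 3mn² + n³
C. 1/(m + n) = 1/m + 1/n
B

A: fails at (3, 5) — LHS = ln(8) ≈ 2.079, RHS = ln(3) + ln(5) ≈ 2.708.
B: holds — e.g. at (4, 4), both sides equal 512.
C: fails at (1, 3) — LHS = 1/4, RHS = 4/3.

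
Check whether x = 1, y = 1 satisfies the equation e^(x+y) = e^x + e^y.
Substituting x = 1, y = 1:

LHS = e^(1+1) = e^2 ≈ 7.389
RHS = e^1 + e^1 = 2·e ≈ 5.437

LHS ≠ RHS, so the equation does not hold at this point.

Answer: Fails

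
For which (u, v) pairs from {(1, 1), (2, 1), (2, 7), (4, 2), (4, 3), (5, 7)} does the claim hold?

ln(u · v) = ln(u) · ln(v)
Testing each pair:
(1, 1): LHS = 0, RHS = 0 → holds
(2, 1): LHS = ln(2) ≈ 0.6931, RHS = 0 → fails
(2, 7): LHS = ln(14) ≈ 2.639, RHS = ln(2)·ln(7) ≈ 1.349 → fails
(4, 2): LHS = ln(8) ≈ 2.079, RHS = ln(2)·ln(4) ≈ 0.9609 → fails
(4, 3): LHS = ln(12) ≈ 2.485, RHS = ln(3)·ln(4) ≈ 1.523 → fails
(5, 7): LHS = ln(35) ≈ 3.555, RHS = ln(5)·ln(7) ≈ 3.132 → fails

1 of 6 pairs satisfies the claim.

Answer: (1, 1)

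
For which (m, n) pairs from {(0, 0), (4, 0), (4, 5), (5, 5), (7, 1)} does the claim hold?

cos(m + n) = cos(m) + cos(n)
Testing each pair:
(0, 0): LHS = 1, RHS = 2 → fails
(4, 0): LHS = cos(4) ≈ -0.6536, RHS = cos(4) + 1 ≈ 0.3464 → fails
(4, 5): LHS = cos(9) ≈ -0.9111, RHS = cos(4) + cos(5) ≈ -0.37 → fails
(5, 5): LHS = cos(10) ≈ -0.8391, RHS = 2·cos(5) ≈ 0.5673 → fails
(7, 1): LHS = cos(8) ≈ -0.1455, RHS = cos(1) + cos(7) ≈ 1.294 → fails

No pair satisfies the claim.

Answer: None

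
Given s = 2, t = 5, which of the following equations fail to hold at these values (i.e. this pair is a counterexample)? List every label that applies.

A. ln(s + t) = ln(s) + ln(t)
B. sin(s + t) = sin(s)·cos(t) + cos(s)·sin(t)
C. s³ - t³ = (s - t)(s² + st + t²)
A

Evaluating each claim at the given values:
A. LHS = ln(7) ≈ 1.946, RHS = ln(2) + ln(5) ≈ 2.303 → fails here (LHS ≠ RHS)
B. LHS = sin(7) ≈ 0.657, RHS = sin(2)·cos(5) + sin(5)·cos(2) ≈ 0.657 → holds here (LHS = RHS)
C. LHS = -117, RHS = -117 → holds here (LHS = RHS)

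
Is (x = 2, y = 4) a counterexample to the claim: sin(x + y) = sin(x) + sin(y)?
Substituting x = 2, y = 4:
LHS = sin(2 + 4) = sin(6) ≈ -0.2794
RHS = sin(2) + sin(4) ≈ 0.1525

Since LHS ≠ RHS, this pair disproves the claim.

Answer: Yes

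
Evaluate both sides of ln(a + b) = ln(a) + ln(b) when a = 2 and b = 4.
LHS = ln(2 + 4) = ln(6) ≈ 1.792
RHS = ln(2) + ln(4) ≈ 2.079

LHS ≠ RHS (they differ by about 0.2877), so the equation does not hold here.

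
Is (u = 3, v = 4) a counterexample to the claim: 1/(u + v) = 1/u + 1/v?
Substituting u = 3, v = 4:
LHS = 1/(3 + 4) = 1/7
RHS = 1/3 + 1/4 = 7/12

Since LHS ≠ RHS, this pair disproves the claim.

Answer: Yes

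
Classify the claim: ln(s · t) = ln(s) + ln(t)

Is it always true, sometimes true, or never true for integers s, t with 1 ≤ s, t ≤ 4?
Always true

The identity holds for every pair in the range. For instance at (s, t) = (2, 2): both sides equal ln(4) ≈ 1.386.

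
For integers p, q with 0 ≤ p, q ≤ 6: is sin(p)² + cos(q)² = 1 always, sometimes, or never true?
Sometimes true

It holds at (p, q) = (2, 2) (both sides equal 1), but fails at (p, q) = (3, 6) (LHS = sin(3)² + cos(6)² ≈ 0.9418, RHS = 1).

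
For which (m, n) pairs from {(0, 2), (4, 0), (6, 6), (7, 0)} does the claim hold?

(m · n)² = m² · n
(0, 2), (4, 0), (7, 0)

Testing each pair:
(0, 2): LHS = 0, RHS = 0 → holds
(4, 0): LHS = 0, RHS = 0 → holds
(6, 6): LHS = 1296, RHS = 216 → fails
(7, 0): LHS = 0, RHS = 0 → holds

3 of 4 pairs satisfy the claim.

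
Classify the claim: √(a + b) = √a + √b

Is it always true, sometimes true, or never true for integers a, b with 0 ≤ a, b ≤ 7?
Sometimes true

It holds at (a, b) = (0, 2) (both sides equal √(2) ≈ 1.414), but fails at (a, b) = (2, 3) (LHS = √(5) ≈ 2.236, RHS = √(2) + √(3) ≈ 3.146).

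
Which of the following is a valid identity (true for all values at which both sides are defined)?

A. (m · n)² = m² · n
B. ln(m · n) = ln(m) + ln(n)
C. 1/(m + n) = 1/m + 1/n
B

A: fails at (3, 4) — LHS = 144, RHS = 36.
B: holds — e.g. at (4, 6), both sides equal ln(24) ≈ 3.178.
C: fails at (3, 5) — LHS = 1/8, RHS = 8/15.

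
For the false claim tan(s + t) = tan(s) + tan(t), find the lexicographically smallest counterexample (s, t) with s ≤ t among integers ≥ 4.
(s, t) = (4, 4)

Substituting (4, 4) into the claim:
LHS = tan(4 + 4) = tan(8) ≈ -6.8
RHS = tan(4) + tan(4) = 2·tan(4) ≈ 2.316

Since LHS ≠ RHS, this pair disproves the claim, and no lexicographically smaller pair (s ≤ t, integers ≥ 4) does.

For instance (10, 11) is also a counterexample (LHS = tan(21) ≈ -1.527, RHS = tan(11) + tan(10) ≈ -225.3), but it's lexicographically larger.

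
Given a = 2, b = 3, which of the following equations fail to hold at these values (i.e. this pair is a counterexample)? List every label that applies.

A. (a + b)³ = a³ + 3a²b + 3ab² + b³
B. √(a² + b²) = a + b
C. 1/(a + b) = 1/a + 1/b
Evaluating each claim at the given values:
A. LHS = 125, RHS = 125 → holds here (LHS = RHS)
B. LHS = √(13) ≈ 3.606, RHS = 5 → fails here (LHS ≠ RHS)
C. LHS = 1/5, RHS = 5/6 → fails here (LHS ≠ RHS)

Answer: B, C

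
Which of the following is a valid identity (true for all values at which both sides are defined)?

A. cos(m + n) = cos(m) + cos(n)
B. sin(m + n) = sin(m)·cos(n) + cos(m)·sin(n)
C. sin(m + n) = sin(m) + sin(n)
A: fails at (3, 3) — LHS = cos(6) ≈ 0.9602, RHS = 2·cos(3) ≈ -1.98.
B: holds — e.g. at (5, 5), both sides equal sin(10) ≈ -0.544.
C: fails at (2, 2) — LHS = sin(4) ≈ -0.7568, RHS = 2·sin(2) ≈ 1.819.

Answer: B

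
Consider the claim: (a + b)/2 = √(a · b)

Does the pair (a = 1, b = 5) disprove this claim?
Yes

Substituting a = 1, b = 5:
LHS = (1 + 5)/2 = 3
RHS = √(1 · 5) = √(5) ≈ 2.236

Since LHS ≠ RHS, this pair disproves the claim.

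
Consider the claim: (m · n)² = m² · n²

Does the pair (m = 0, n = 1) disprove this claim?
No

Substituting m = 0, n = 1:
LHS = (0 · 1)² = 0
RHS = 0² · 1² = 0

The sides agree, so this pair does not disprove the claim.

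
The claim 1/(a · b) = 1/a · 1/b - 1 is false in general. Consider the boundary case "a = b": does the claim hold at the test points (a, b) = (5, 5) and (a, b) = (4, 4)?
At (5, 5): LHS = 1/25 ≠ RHS = -24/25
At (4, 4): LHS = 1/16 ≠ RHS = -15/16

Answer: No, fails at both test points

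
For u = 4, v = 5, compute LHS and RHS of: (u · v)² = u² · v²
LHS = (4 · 5)² = 400
RHS = 4² · 5² = 400

LHS = RHS: the two sides agree.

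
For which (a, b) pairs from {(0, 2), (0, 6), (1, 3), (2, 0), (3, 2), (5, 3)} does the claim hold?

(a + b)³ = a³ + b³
(0, 2), (0, 6), (2, 0)

Testing each pair:
(0, 2): LHS = 8, RHS = 8 → holds
(0, 6): LHS = 216, RHS = 216 → holds
(1, 3): LHS = 64, RHS = 28 → fails
(2, 0): LHS = 8, RHS = 8 → holds
(3, 2): LHS = 125, RHS = 35 → fails
(5, 3): LHS = 512, RHS = 152 → fails

3 of 6 pairs satisfy the claim.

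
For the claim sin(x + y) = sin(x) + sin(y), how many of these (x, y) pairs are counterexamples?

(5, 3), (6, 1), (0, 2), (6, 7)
3

Testing each pair:
(5, 3): LHS = sin(8) ≈ 0.9894, RHS = sin(5) + sin(3) ≈ -0.8178 → counterexample
(6, 1): LHS = sin(7) ≈ 0.657, RHS = sin(6) + sin(1) ≈ 0.5621 → counterexample
(0, 2): LHS = sin(2) ≈ 0.9093, RHS = sin(2) ≈ 0.9093 → satisfies claim
(6, 7): LHS = sin(13) ≈ 0.4202, RHS = sin(6) + sin(7) ≈ 0.3776 → counterexample

That makes 3 counterexamples.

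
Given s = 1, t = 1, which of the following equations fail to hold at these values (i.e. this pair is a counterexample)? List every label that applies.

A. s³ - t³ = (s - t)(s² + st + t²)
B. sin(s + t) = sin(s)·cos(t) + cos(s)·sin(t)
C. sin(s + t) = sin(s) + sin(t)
C

Evaluating each claim at the given values:
A. LHS = 0, RHS = 0 → holds here (LHS = RHS)
B. LHS = sin(2) ≈ 0.9093, RHS = 2·sin(1)·cos(1) ≈ 0.9093 → holds here (LHS = RHS)
C. LHS = sin(2) ≈ 0.9093, RHS = 2·sin(1) ≈ 1.683 → fails here (LHS ≠ RHS)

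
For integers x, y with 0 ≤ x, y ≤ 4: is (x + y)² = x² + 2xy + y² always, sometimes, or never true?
Always true

The identity holds for every pair in the range. For instance at (x, y) = (1, 0): both sides equal 1.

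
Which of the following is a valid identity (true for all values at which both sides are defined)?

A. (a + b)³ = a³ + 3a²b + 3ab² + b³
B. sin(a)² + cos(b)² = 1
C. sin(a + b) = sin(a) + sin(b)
A: holds — e.g. at (2, 7), both sides equal 729.
B: fails at (2, 3) — LHS = sin(2)² + cos(3)² ≈ 1.807, RHS = 1.
C: fails at (6, 7) — LHS = sin(13) ≈ 0.4202, RHS = sin(6) + sin(7) ≈ 0.3776.

Answer: A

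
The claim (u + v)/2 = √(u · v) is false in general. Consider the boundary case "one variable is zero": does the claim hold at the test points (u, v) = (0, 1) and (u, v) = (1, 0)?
At (0, 1): LHS = 1/2 ≠ RHS = 0
At (1, 0): LHS = 1/2 ≠ RHS = 0

Answer: No, fails at both test points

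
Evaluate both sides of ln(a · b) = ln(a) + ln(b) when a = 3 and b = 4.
LHS = ln(3 · 4) = ln(12) ≈ 2.485
RHS = ln(3) + ln(4) ≈ 2.485

LHS = RHS: the two sides agree.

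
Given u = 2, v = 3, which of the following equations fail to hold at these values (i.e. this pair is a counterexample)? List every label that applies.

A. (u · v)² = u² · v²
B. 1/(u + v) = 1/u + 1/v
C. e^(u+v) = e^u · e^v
B

Evaluating each claim at the given values:
A. LHS = 36, RHS = 36 → holds here (LHS = RHS)
B. LHS = 1/5, RHS = 5/6 → fails here (LHS ≠ RHS)
C. LHS = e^5 ≈ 148.4, RHS = e^5 ≈ 148.4 → holds here (LHS = RHS)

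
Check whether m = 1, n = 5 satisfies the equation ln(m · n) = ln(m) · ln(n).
Fails

Substituting m = 1, n = 5:

LHS = ln(1 · 5) = ln(5) ≈ 1.609
RHS = ln(1) · ln(5) = 0

LHS ≠ RHS, so the equation does not hold at this point.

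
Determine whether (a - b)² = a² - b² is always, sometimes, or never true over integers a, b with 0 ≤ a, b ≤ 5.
It holds at (a, b) = (5, 5) (both sides equal 0), but fails at (a, b) = (2, 5) (LHS = 9, RHS = -21).

Answer: Sometimes true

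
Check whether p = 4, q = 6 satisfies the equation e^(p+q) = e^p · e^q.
Holds

Substituting p = 4, q = 6:

LHS = e^(4+6) = e^10 ≈ 22026.5
RHS = e^4 · e^6 = e^10 ≈ 22026.5

LHS = RHS, so the equation holds at this point.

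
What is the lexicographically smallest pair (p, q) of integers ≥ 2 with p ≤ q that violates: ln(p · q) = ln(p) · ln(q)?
Substituting (2, 2) into the claim:
LHS = ln(2 · 2) = ln(4) ≈ 1.386
RHS = ln(2) · ln(2) = ln(2)² ≈ 0.4805

Since LHS ≠ RHS, this pair disproves the claim, and no lexicographically smaller pair (p ≤ q, integers ≥ 2) does.

For instance (8, 8) is also a counterexample (LHS = ln(64) ≈ 4.159, RHS = ln(8)² ≈ 4.324), but it's lexicographically larger.

Answer: (p, q) = (2, 2)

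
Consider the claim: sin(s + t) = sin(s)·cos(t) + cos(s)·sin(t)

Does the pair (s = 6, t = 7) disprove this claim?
Substituting s = 6, t = 7:
LHS = sin(6 + 7) = sin(13) ≈ 0.4202
RHS = sin(6)·cos(7) + cos(6)·sin(7) = sin(6)·cos(7) + sin(7)·cos(6) ≈ 0.4202

The sides agree, so this pair does not disprove the claim.

Answer: No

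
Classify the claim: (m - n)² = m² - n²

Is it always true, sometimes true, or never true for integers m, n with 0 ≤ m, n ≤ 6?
It holds at (m, n) = (2, 2) (both sides equal 0), but fails at (m, n) = (2, 3) (LHS = 1, RHS = -5).

Answer: Sometimes true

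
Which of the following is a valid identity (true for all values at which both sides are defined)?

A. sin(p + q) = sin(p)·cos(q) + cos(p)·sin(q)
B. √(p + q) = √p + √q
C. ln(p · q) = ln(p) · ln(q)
A

A: holds — e.g. at (1, 1), both sides equal sin(2) ≈ 0.9093.
B: fails at (1, 1) — LHS = √(2) ≈ 1.414, RHS = 2.
C: fails at (3, 7) — LHS = ln(21) ≈ 3.045, RHS = ln(3)·ln(7) ≈ 2.138.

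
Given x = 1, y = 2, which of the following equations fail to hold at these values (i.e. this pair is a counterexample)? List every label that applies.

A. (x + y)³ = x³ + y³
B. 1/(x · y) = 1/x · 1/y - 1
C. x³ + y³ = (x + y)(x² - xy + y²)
A, B

Evaluating each claim at the given values:
A. LHS = 27, RHS = 9 → fails here (LHS ≠ RHS)
B. LHS = 1/2, RHS = -1/2 → fails here (LHS ≠ RHS)
C. LHS = 9, RHS = 9 → holds here (LHS = RHS)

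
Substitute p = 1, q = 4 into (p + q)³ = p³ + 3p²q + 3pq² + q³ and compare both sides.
LHS = (1 + 4)³ = 125
RHS = 1³ + 3·1²·4 + 3·1·4² + 4³ = 125

LHS = RHS: the two sides agree.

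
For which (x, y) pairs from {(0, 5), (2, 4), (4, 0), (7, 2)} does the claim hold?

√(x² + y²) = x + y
(0, 5), (4, 0)

Testing each pair:
(0, 5): LHS = 5, RHS = 5 → holds
(2, 4): LHS = 2·√(5) ≈ 4.472, RHS = 6 → fails
(4, 0): LHS = 4, RHS = 4 → holds
(7, 2): LHS = √(53) ≈ 7.28, RHS = 9 → fails

2 of 4 pairs satisfy the claim.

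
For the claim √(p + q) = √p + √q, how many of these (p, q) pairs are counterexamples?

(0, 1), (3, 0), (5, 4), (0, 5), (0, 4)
Testing each pair:
(0, 1): LHS = 1, RHS = 1 → satisfies claim
(3, 0): LHS = √(3) ≈ 1.732, RHS = √(3) ≈ 1.732 → satisfies claim
(5, 4): LHS = 3, RHS = 2 + √(5) ≈ 4.236 → counterexample
(0, 5): LHS = √(5) ≈ 2.236, RHS = √(5) ≈ 2.236 → satisfies claim
(0, 4): LHS = 2, RHS = 2 → satisfies claim

That makes 1 counterexample.

Answer: 1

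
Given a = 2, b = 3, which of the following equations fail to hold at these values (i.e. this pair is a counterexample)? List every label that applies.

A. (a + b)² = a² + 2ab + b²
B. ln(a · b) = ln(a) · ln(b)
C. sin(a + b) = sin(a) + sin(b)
Evaluating each claim at the given values:
A. LHS = 25, RHS = 25 → holds here (LHS = RHS)
B. LHS = ln(6) ≈ 1.792, RHS = ln(2)·ln(3) ≈ 0.7615 → fails here (LHS ≠ RHS)
C. LHS = sin(5) ≈ -0.9589, RHS = sin(3) + sin(2) ≈ 1.05 → fails here (LHS ≠ RHS)

Answer: B, C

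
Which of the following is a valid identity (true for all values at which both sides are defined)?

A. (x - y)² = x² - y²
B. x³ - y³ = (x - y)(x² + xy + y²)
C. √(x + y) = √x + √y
B

A: fails at (3, 4) — LHS = 1, RHS = -7.
B: holds — e.g. at (6, 7), both sides equal -127.
C: fails at (1, 4) — LHS = √(5) ≈ 2.236, RHS = 3.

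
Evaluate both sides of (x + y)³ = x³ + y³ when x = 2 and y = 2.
LHS = (2 + 2)³ = 64
RHS = 2³ + 2³ = 16

LHS ≠ RHS, so the equation does not hold here.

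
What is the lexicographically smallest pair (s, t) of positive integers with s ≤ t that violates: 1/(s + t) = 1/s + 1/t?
(s, t) = (1, 1)

Substituting (1, 1) into the claim:
LHS = 1/(1 + 1) = 1/2
RHS = 1/1 + 1/1 = 2

Since LHS ≠ RHS, this pair disproves the claim, and no lexicographically smaller pair (s ≤ t, positive integers) does.

For instance (3, 6) is also a counterexample (LHS = 1/9, RHS = 1/2), but it's lexicographically larger.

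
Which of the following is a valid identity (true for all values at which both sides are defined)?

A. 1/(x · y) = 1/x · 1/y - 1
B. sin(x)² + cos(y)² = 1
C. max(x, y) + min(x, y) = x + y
A: fails at (1, 1) — LHS = 1, RHS = 0.
B: fails at (3, 5) — LHS = sin(3)² + cos(5)² ≈ 0.1004, RHS = 1.
C: holds — e.g. at (0, 1), both sides equal 1.

Answer: C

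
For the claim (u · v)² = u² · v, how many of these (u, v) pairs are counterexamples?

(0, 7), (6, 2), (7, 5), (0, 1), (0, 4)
2

Testing each pair:
(0, 7): LHS = 0, RHS = 0 → satisfies claim
(6, 2): LHS = 144, RHS = 72 → counterexample
(7, 5): LHS = 1225, RHS = 245 → counterexample
(0, 1): LHS = 0, RHS = 0 → satisfies claim
(0, 4): LHS = 0, RHS = 0 → satisfies claim

That makes 2 counterexamples.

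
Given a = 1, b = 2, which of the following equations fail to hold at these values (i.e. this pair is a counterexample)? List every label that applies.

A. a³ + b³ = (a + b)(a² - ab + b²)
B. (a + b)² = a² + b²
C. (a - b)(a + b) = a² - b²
B

Evaluating each claim at the given values:
A. LHS = 9, RHS = 9 → holds here (LHS = RHS)
B. LHS = 9, RHS = 5 → fails here (LHS ≠ RHS)
C. LHS = -3, RHS = -3 → holds here (LHS = RHS)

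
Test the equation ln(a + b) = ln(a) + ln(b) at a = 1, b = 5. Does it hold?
Fails

Substituting a = 1, b = 5:

LHS = ln(1 + 5) = ln(6) ≈ 1.792
RHS = ln(1) + ln(5) = ln(5) ≈ 1.609

LHS ≠ RHS, so the equation does not hold at this point.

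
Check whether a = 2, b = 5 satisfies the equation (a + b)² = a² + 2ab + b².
Substituting a = 2, b = 5:

LHS = (2 + 5)² = 49
RHS = 2² + 2·2·5 + 5² = 49

LHS = RHS, so the equation holds at this point.

Answer: Holds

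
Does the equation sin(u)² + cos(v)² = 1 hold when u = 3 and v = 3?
Substituting u = 3, v = 3:

LHS = sin(3)² + cos(3)² = 1
RHS = 1

LHS = RHS, so the equation holds at this point.

Answer: Holds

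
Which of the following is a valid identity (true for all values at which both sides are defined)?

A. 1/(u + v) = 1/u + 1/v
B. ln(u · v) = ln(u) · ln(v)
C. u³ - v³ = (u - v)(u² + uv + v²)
A: fails at (1, 1) — LHS = 1/2, RHS = 2.
B: fails at (2, 2) — LHS = ln(4) ≈ 1.386, RHS = ln(2)² ≈ 0.4805.
C: holds — e.g. at (1, 2), both sides equal -7.

Answer: C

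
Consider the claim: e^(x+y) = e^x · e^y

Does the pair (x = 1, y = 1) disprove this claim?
Substituting x = 1, y = 1:
LHS = e^(1+1) = e^2 ≈ 7.389
RHS = e^1 · e^1 = e^2 ≈ 7.389

The sides agree, so this pair does not disprove the claim.

Answer: No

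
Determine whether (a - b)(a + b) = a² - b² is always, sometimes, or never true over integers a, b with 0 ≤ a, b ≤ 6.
The identity holds for every pair in the range. For instance at (a, b) = (3, 2): both sides equal 5.

Answer: Always true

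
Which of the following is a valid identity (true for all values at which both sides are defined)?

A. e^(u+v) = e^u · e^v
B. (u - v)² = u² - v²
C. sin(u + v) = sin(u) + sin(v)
A: holds — e.g. at (1, 1), both sides equal e^2 ≈ 7.389.
B: fails at (5, 8) — LHS = 9, RHS = -39.
C: fails at (2, 7) — LHS = sin(9) ≈ 0.4121, RHS = sin(7) + sin(2) ≈ 1.566.

Answer: A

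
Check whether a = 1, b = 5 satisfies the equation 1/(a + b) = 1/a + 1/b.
Fails

Substituting a = 1, b = 5:

LHS = 1/(1 + 5) = 1/6
RHS = 1/1 + 1/5 = 6/5

LHS ≠ RHS, so the equation does not hold at this point.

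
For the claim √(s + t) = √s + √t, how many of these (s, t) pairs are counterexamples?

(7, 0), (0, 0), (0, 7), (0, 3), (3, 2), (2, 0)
1

Testing each pair:
(7, 0): LHS = √(7) ≈ 2.646, RHS = √(7) ≈ 2.646 → satisfies claim
(0, 0): LHS = 0, RHS = 0 → satisfies claim
(0, 7): LHS = √(7) ≈ 2.646, RHS = √(7) ≈ 2.646 → satisfies claim
(0, 3): LHS = √(3) ≈ 1.732, RHS = √(3) ≈ 1.732 → satisfies claim
(3, 2): LHS = √(5) ≈ 2.236, RHS = √(2) + √(3) ≈ 3.146 → counterexample
(2, 0): LHS = √(2) ≈ 1.414, RHS = √(2) ≈ 1.414 → satisfies claim

That makes 1 counterexample.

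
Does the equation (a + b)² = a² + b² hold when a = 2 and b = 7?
Fails

Substituting a = 2, b = 7:

LHS = (2 + 7)² = 81
RHS = 2² + 7² = 53

LHS ≠ RHS, so the equation does not hold at this point.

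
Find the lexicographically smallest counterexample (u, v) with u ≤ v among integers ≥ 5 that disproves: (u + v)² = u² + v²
Substituting (5, 5) into the claim:
LHS = (5 + 5)² = 100
RHS = 5² + 5² = 50

Since LHS ≠ RHS, this pair disproves the claim, and no lexicographically smaller pair (u ≤ v, integers ≥ 5) does.

For instance (5, 11) is also a counterexample (LHS = 256, RHS = 146), but it's lexicographically larger.

Answer: (u, v) = (5, 5)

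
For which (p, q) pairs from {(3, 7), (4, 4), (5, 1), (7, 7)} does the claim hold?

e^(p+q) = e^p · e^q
All pairs

Testing each pair:
(3, 7): LHS = e^10 ≈ 22026.5, RHS = e^10 ≈ 22026.5 → holds
(4, 4): LHS = e^8 ≈ 2981, RHS = e^8 ≈ 2981 → holds
(5, 1): LHS = e^6 ≈ 403.4, RHS = e^6 ≈ 403.4 → holds
(7, 7): LHS = e^14 ≈ 1202604.3, RHS = e^14 ≈ 1202604.3 → holds

Every pair satisfies the claim.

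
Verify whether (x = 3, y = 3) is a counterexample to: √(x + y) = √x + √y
Substituting x = 3, y = 3:
LHS = √(3 + 3) = √(6) ≈ 2.449
RHS = √3 + √3 = 2·√(3) ≈ 3.464

Since LHS ≠ RHS, this pair disproves the claim.

Answer: Yes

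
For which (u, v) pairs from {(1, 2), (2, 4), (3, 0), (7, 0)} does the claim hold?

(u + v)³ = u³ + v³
Testing each pair:
(1, 2): LHS = 27, RHS = 9 → fails
(2, 4): LHS = 216, RHS = 72 → fails
(3, 0): LHS = 27, RHS = 27 → holds
(7, 0): LHS = 343, RHS = 343 → holds

2 of 4 pairs satisfy the claim.

Answer: (3, 0), (7, 0)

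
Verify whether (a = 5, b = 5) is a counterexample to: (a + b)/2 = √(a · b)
No

Substituting a = 5, b = 5:
LHS = (5 + 5)/2 = 5
RHS = √(5 · 5) = 5

The sides agree, so this pair does not disprove the claim.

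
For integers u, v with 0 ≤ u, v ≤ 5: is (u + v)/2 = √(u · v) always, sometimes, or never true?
It holds at (u, v) = (4, 4) (both sides equal 4), but fails at (u, v) = (2, 5) (LHS = 7/2, RHS = √(10) ≈ 3.162).

Answer: Sometimes true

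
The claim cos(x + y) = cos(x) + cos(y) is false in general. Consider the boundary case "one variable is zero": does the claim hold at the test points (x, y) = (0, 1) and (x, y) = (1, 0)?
At (0, 1): LHS = cos(1) ≈ 0.5403 ≠ RHS = cos(1) + 1 ≈ 1.54
At (1, 0): LHS = cos(1) ≈ 0.5403 ≠ RHS = cos(1) + 1 ≈ 1.54

Answer: No, fails at both test points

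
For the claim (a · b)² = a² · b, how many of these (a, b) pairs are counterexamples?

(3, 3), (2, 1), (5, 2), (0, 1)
Testing each pair:
(3, 3): LHS = 81, RHS = 27 → counterexample
(2, 1): LHS = 4, RHS = 4 → satisfies claim
(5, 2): LHS = 100, RHS = 50 → counterexample
(0, 1): LHS = 0, RHS = 0 → satisfies claim

That makes 2 counterexamples.

Answer: 2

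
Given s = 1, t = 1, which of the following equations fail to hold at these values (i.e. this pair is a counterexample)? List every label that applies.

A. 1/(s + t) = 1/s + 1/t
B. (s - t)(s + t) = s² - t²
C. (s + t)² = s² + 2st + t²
Evaluating each claim at the given values:
A. LHS = 1/2, RHS = 2 → fails here (LHS ≠ RHS)
B. LHS = 0, RHS = 0 → holds here (LHS = RHS)
C. LHS = 4, RHS = 4 → holds here (LHS = RHS)

Answer: A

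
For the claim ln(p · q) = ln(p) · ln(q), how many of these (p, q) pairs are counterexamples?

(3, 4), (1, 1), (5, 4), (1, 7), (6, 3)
Testing each pair:
(3, 4): LHS = ln(12) ≈ 2.485, RHS = ln(3)·ln(4) ≈ 1.523 → counterexample
(1, 1): LHS = 0, RHS = 0 → satisfies claim
(5, 4): LHS = ln(20) ≈ 2.996, RHS = ln(4)·ln(5) ≈ 2.231 → counterexample
(1, 7): LHS = ln(7) ≈ 1.946, RHS = 0 → counterexample
(6, 3): LHS = ln(18) ≈ 2.89, RHS = ln(3)·ln(6) ≈ 1.968 → counterexample

That makes 4 counterexamples.

Answer: 4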